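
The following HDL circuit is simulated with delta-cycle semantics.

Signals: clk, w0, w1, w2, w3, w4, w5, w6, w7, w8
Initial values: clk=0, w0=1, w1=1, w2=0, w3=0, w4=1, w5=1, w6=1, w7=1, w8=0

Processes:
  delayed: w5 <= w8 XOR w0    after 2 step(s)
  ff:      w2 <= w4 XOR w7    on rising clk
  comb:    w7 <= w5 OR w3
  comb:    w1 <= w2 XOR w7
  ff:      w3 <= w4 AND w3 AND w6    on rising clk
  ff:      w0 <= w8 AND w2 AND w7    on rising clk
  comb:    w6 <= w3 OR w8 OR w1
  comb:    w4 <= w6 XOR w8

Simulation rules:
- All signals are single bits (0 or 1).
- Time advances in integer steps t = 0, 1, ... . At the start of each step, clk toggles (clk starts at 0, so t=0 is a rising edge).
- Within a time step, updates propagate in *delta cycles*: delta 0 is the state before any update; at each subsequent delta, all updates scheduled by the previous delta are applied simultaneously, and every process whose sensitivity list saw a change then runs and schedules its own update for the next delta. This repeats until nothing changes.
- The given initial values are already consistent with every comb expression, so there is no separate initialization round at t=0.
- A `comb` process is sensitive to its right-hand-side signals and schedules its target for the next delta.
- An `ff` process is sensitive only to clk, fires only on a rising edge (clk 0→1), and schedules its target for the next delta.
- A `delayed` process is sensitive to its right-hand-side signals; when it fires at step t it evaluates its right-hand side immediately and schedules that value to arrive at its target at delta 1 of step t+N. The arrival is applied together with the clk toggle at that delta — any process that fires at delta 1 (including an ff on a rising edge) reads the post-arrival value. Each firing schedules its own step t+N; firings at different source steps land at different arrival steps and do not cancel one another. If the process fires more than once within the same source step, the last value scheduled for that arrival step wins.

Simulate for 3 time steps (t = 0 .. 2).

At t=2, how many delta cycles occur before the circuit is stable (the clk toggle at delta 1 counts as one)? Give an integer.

5

[bits: w0,w8,w4,w3,w1,clk,w2,w7,w6,w5]
t=0: Δ0=1010100111 Δ1=1010110111 Δ2=0010110111 | 2Δ
t=1: Δ0=0010110111 Δ1=0010100111 | 1Δ
t=2: Δ0=0010100111 Δ1=0010110110 Δ2=0010110010 Δ3=0010010010 Δ4=0010010000 Δ5=0000010000 | 5Δ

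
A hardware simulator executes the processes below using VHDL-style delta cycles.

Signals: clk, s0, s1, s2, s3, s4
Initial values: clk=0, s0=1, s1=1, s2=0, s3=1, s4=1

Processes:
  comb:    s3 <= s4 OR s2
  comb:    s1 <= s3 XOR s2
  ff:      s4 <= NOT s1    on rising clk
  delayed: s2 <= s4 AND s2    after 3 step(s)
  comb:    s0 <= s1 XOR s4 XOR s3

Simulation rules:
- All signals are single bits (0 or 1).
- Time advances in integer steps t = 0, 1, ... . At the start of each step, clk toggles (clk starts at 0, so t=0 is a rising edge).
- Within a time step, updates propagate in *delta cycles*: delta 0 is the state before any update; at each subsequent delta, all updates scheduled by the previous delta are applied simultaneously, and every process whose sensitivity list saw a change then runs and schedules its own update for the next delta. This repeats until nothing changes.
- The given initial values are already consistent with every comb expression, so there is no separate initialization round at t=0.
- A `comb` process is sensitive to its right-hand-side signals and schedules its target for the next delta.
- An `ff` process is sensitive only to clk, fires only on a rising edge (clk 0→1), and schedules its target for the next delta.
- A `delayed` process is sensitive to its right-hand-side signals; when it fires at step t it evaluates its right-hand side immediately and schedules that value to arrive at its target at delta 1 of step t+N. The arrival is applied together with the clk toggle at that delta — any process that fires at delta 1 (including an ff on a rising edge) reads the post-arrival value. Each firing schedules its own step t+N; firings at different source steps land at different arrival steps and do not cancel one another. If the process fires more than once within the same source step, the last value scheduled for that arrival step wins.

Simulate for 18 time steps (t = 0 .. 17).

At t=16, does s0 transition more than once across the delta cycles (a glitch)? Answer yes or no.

t=0 Δ0: s0=1 s2=0 s3=1 s4=1 s1=1 clk=0
  Δ1: clk:0→1
  Δ2: s4:1→0
  Δ3: s0:1→0, s3:1→0
  Δ4: s0:0→1, s1:1→0
  Δ5: s0:1→0
  (5Δ to stable)
t=1 Δ0: s0=0 s2=0 s3=0 s4=0 s1=0 clk=1
  Δ1: clk:1→0
  (1Δ to stable)
t=2 Δ0: s0=0 s2=0 s3=0 s4=0 s1=0 clk=0
  Δ1: clk:0→1
  Δ2: s4:0→1
  Δ3: s0:0→1, s3:0→1
  Δ4: s0:1→0, s1:0→1
  Δ5: s0:0→1
  (5Δ to stable)
t=3 Δ0: s0=1 s2=0 s3=1 s4=1 s1=1 clk=1
  Δ1: clk:1→0
  (1Δ to stable)
t=4 Δ0: s0=1 s2=0 s3=1 s4=1 s1=1 clk=0
  Δ1: clk:0→1
  Δ2: s4:1→0
  Δ3: s0:1→0, s3:1→0
  Δ4: s0:0→1, s1:1→0
  Δ5: s0:1→0
  (5Δ to stable)
t=5 Δ0: s0=0 s2=0 s3=0 s4=0 s1=0 clk=1
  Δ1: clk:1→0
  (1Δ to stable)
t=6 Δ0: s0=0 s2=0 s3=0 s4=0 s1=0 clk=0
  Δ1: clk:0→1
  Δ2: s4:0→1
  Δ3: s0:0→1, s3:0→1
  Δ4: s0:1→0, s1:0→1
  Δ5: s0:0→1
  (5Δ to stable)
t=7 Δ0: s0=1 s2=0 s3=1 s4=1 s1=1 clk=1
  Δ1: clk:1→0
  (1Δ to stable)
t=8 Δ0: s0=1 s2=0 s3=1 s4=1 s1=1 clk=0
  Δ1: clk:0→1
  Δ2: s4:1→0
  Δ3: s0:1→0, s3:1→0
  Δ4: s0:0→1, s1:1→0
  Δ5: s0:1→0
  (5Δ to stable)
t=9 Δ0: s0=0 s2=0 s3=0 s4=0 s1=0 clk=1
  Δ1: clk:1→0
  (1Δ to stable)
t=10 Δ0: s0=0 s2=0 s3=0 s4=0 s1=0 clk=0
  Δ1: clk:0→1
  Δ2: s4:0→1
  Δ3: s0:0→1, s3:0→1
  Δ4: s0:1→0, s1:0→1
  Δ5: s0:0→1
  (5Δ to stable)
t=11 Δ0: s0=1 s2=0 s3=1 s4=1 s1=1 clk=1
  Δ1: clk:1→0
  (1Δ to stable)
t=12 Δ0: s0=1 s2=0 s3=1 s4=1 s1=1 clk=0
  Δ1: clk:0→1
  Δ2: s4:1→0
  Δ3: s0:1→0, s3:1→0
  Δ4: s0:0→1, s1:1→0
  Δ5: s0:1→0
  (5Δ to stable)
t=13 Δ0: s0=0 s2=0 s3=0 s4=0 s1=0 clk=1
  Δ1: clk:1→0
  (1Δ to stable)
t=14 Δ0: s0=0 s2=0 s3=0 s4=0 s1=0 clk=0
  Δ1: clk:0→1
  Δ2: s4:0→1
  Δ3: s0:0→1, s3:0→1
  Δ4: s0:1→0, s1:0→1
  Δ5: s0:0→1
  (5Δ to stable)
t=15 Δ0: s0=1 s2=0 s3=1 s4=1 s1=1 clk=1
  Δ1: clk:1→0
  (1Δ to stable)
t=16 Δ0: s0=1 s2=0 s3=1 s4=1 s1=1 clk=0
  Δ1: clk:0→1
  Δ2: s4:1→0
  Δ3: s0:1→0, s3:1→0
  Δ4: s0:0→1, s1:1→0
  Δ5: s0:1→0
  (5Δ to stable)
t=17 Δ0: s0=0 s2=0 s3=0 s4=0 s1=0 clk=1
  Δ1: clk:1→0
  (1Δ to stable)

yes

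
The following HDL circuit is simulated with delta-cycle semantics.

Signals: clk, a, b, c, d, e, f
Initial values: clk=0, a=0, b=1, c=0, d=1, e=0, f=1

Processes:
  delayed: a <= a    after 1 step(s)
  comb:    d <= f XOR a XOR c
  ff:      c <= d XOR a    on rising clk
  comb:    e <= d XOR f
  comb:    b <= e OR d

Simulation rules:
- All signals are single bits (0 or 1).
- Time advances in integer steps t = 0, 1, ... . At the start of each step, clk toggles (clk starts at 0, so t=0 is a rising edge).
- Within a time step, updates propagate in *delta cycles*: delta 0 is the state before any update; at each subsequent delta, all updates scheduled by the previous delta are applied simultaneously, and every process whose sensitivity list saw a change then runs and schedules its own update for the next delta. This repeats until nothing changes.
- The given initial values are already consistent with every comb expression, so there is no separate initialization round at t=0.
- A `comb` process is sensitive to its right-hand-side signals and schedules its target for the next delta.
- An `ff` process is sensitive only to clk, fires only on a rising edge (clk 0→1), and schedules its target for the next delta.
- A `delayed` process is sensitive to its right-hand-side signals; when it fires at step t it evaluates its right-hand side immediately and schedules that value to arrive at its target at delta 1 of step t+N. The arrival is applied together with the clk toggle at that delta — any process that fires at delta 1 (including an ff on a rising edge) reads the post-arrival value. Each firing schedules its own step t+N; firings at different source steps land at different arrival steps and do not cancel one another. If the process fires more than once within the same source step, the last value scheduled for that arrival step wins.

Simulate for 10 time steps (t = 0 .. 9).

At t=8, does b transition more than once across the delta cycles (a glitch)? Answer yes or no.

[bits: c,d,clk,a,e,f,b]
t=0: Δ0=0100011 Δ1=0110011 Δ2=1110011 Δ3=1010011 Δ4=1010110 Δ5=1010111 | 5Δ
t=1: Δ0=1010111 Δ1=1000111 | 1Δ
t=2: Δ0=1000111 Δ1=1010111 Δ2=0010111 Δ3=0110111 Δ4=0110011 | 4Δ
t=3: Δ0=0110011 Δ1=0100011 | 1Δ
t=4: Δ0=0100011 Δ1=0110011 Δ2=1110011 Δ3=1010011 Δ4=1010110 Δ5=1010111 | 5Δ
t=5: Δ0=1010111 Δ1=1000111 | 1Δ
t=6: Δ0=1000111 Δ1=1010111 Δ2=0010111 Δ3=0110111 Δ4=0110011 | 4Δ
t=7: Δ0=0110011 Δ1=0100011 | 1Δ
t=8: Δ0=0100011 Δ1=0110011 Δ2=1110011 Δ3=1010011 Δ4=1010110 Δ5=1010111 | 5Δ
t=9: Δ0=1010111 Δ1=1000111 | 1Δ

yes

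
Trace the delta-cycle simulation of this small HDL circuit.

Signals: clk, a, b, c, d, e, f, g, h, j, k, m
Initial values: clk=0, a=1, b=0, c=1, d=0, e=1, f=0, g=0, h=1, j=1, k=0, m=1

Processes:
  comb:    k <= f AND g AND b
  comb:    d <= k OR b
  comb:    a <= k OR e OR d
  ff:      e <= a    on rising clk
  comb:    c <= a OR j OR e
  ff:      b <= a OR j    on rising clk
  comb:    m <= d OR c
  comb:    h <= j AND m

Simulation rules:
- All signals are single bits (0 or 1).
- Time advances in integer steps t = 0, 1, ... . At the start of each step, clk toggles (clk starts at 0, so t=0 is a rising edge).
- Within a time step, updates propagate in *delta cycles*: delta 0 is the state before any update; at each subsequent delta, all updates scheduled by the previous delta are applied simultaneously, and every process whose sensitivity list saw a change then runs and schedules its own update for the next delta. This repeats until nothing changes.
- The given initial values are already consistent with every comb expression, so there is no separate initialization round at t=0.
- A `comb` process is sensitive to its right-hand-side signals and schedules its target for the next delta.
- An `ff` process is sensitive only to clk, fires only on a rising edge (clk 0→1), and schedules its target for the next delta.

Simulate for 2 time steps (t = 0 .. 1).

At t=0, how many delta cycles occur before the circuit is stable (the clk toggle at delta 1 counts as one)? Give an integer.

3

t=0 Δ0: h=1 g=0 f=0 e=1 d=0 k=0 m=1 j=1 clk=0 b=0 a=1 c=1
  Δ1: clk:0→1
  Δ2: b:0→1
  Δ3: d:0→1
  (3Δ to stable)
t=1 Δ0: h=1 g=0 f=0 e=1 d=1 k=0 m=1 j=1 clk=1 b=1 a=1 c=1
  Δ1: clk:1→0
  (1Δ to stable)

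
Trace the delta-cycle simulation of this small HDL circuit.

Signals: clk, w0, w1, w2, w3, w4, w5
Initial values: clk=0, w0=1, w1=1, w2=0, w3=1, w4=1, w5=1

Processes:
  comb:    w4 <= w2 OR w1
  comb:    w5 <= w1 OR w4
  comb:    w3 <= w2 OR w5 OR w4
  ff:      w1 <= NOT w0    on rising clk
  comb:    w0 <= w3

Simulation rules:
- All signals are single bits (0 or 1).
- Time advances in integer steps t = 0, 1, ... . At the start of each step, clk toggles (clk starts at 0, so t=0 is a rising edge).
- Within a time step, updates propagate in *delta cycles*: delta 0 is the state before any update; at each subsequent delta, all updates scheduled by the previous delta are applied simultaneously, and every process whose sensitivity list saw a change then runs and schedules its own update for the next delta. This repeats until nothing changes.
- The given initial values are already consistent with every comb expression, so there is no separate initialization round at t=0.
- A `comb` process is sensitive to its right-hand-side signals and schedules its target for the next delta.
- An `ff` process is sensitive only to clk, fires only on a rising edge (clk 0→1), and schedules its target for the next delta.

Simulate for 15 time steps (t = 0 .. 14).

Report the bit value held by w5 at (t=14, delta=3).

t0.Δ0 clk=0 w4=1 w1=1 w0=1 w2=0 w3=1 w5=1
t0.Δ1 clk=1 w4=1 w1=1 w0=1 w2=0 w3=1 w5=1
t0.Δ2 clk=1 w4=1 w1=0 w0=1 w2=0 w3=1 w5=1
t0.Δ3 clk=1 w4=0 w1=0 w0=1 w2=0 w3=1 w5=1
t0.Δ4 clk=1 w4=0 w1=0 w0=1 w2=0 w3=1 w5=0
t0.Δ5 clk=1 w4=0 w1=0 w0=1 w2=0 w3=0 w5=0
t0.Δ6 clk=1 w4=0 w1=0 w0=0 w2=0 w3=0 w5=0
t1.Δ0 clk=1 w4=0 w1=0 w0=0 w2=0 w3=0 w5=0
t1.Δ1 clk=0 w4=0 w1=0 w0=0 w2=0 w3=0 w5=0
t2.Δ0 clk=0 w4=0 w1=0 w0=0 w2=0 w3=0 w5=0
t2.Δ1 clk=1 w4=0 w1=0 w0=0 w2=0 w3=0 w5=0
t2.Δ2 clk=1 w4=0 w1=1 w0=0 w2=0 w3=0 w5=0
t2.Δ3 clk=1 w4=1 w1=1 w0=0 w2=0 w3=0 w5=1
t2.Δ4 clk=1 w4=1 w1=1 w0=0 w2=0 w3=1 w5=1
t2.Δ5 clk=1 w4=1 w1=1 w0=1 w2=0 w3=1 w5=1
t3.Δ0 clk=1 w4=1 w1=1 w0=1 w2=0 w3=1 w5=1
t3.Δ1 clk=0 w4=1 w1=1 w0=1 w2=0 w3=1 w5=1
t4.Δ0 clk=0 w4=1 w1=1 w0=1 w2=0 w3=1 w5=1
t4.Δ1 clk=1 w4=1 w1=1 w0=1 w2=0 w3=1 w5=1
t4.Δ2 clk=1 w4=1 w1=0 w0=1 w2=0 w3=1 w5=1
t4.Δ3 clk=1 w4=0 w1=0 w0=1 w2=0 w3=1 w5=1
t4.Δ4 clk=1 w4=0 w1=0 w0=1 w2=0 w3=1 w5=0
t4.Δ5 clk=1 w4=0 w1=0 w0=1 w2=0 w3=0 w5=0
t4.Δ6 clk=1 w4=0 w1=0 w0=0 w2=0 w3=0 w5=0
t5.Δ0 clk=1 w4=0 w1=0 w0=0 w2=0 w3=0 w5=0
t5.Δ1 clk=0 w4=0 w1=0 w0=0 w2=0 w3=0 w5=0
t6.Δ0 clk=0 w4=0 w1=0 w0=0 w2=0 w3=0 w5=0
t6.Δ1 clk=1 w4=0 w1=0 w0=0 w2=0 w3=0 w5=0
t6.Δ2 clk=1 w4=0 w1=1 w0=0 w2=0 w3=0 w5=0
t6.Δ3 clk=1 w4=1 w1=1 w0=0 w2=0 w3=0 w5=1
t6.Δ4 clk=1 w4=1 w1=1 w0=0 w2=0 w3=1 w5=1
t6.Δ5 clk=1 w4=1 w1=1 w0=1 w2=0 w3=1 w5=1
t7.Δ0 clk=1 w4=1 w1=1 w0=1 w2=0 w3=1 w5=1
t7.Δ1 clk=0 w4=1 w1=1 w0=1 w2=0 w3=1 w5=1
t8.Δ0 clk=0 w4=1 w1=1 w0=1 w2=0 w3=1 w5=1
t8.Δ1 clk=1 w4=1 w1=1 w0=1 w2=0 w3=1 w5=1
t8.Δ2 clk=1 w4=1 w1=0 w0=1 w2=0 w3=1 w5=1
t8.Δ3 clk=1 w4=0 w1=0 w0=1 w2=0 w3=1 w5=1
t8.Δ4 clk=1 w4=0 w1=0 w0=1 w2=0 w3=1 w5=0
t8.Δ5 clk=1 w4=0 w1=0 w0=1 w2=0 w3=0 w5=0
t8.Δ6 clk=1 w4=0 w1=0 w0=0 w2=0 w3=0 w5=0
t9.Δ0 clk=1 w4=0 w1=0 w0=0 w2=0 w3=0 w5=0
t9.Δ1 clk=0 w4=0 w1=0 w0=0 w2=0 w3=0 w5=0
t10.Δ0 clk=0 w4=0 w1=0 w0=0 w2=0 w3=0 w5=0
t10.Δ1 clk=1 w4=0 w1=0 w0=0 w2=0 w3=0 w5=0
t10.Δ2 clk=1 w4=0 w1=1 w0=0 w2=0 w3=0 w5=0
t10.Δ3 clk=1 w4=1 w1=1 w0=0 w2=0 w3=0 w5=1
t10.Δ4 clk=1 w4=1 w1=1 w0=0 w2=0 w3=1 w5=1
t10.Δ5 clk=1 w4=1 w1=1 w0=1 w2=0 w3=1 w5=1
t11.Δ0 clk=1 w4=1 w1=1 w0=1 w2=0 w3=1 w5=1
t11.Δ1 clk=0 w4=1 w1=1 w0=1 w2=0 w3=1 w5=1
t12.Δ0 clk=0 w4=1 w1=1 w0=1 w2=0 w3=1 w5=1
t12.Δ1 clk=1 w4=1 w1=1 w0=1 w2=0 w3=1 w5=1
t12.Δ2 clk=1 w4=1 w1=0 w0=1 w2=0 w3=1 w5=1
t12.Δ3 clk=1 w4=0 w1=0 w0=1 w2=0 w3=1 w5=1
t12.Δ4 clk=1 w4=0 w1=0 w0=1 w2=0 w3=1 w5=0
t12.Δ5 clk=1 w4=0 w1=0 w0=1 w2=0 w3=0 w5=0
t12.Δ6 clk=1 w4=0 w1=0 w0=0 w2=0 w3=0 w5=0
t13.Δ0 clk=1 w4=0 w1=0 w0=0 w2=0 w3=0 w5=0
t13.Δ1 clk=0 w4=0 w1=0 w0=0 w2=0 w3=0 w5=0
t14.Δ0 clk=0 w4=0 w1=0 w0=0 w2=0 w3=0 w5=0
t14.Δ1 clk=1 w4=0 w1=0 w0=0 w2=0 w3=0 w5=0
t14.Δ2 clk=1 w4=0 w1=1 w0=0 w2=0 w3=0 w5=0
t14.Δ3 clk=1 w4=1 w1=1 w0=0 w2=0 w3=0 w5=1
t14.Δ4 clk=1 w4=1 w1=1 w0=0 w2=0 w3=1 w5=1
t14.Δ5 clk=1 w4=1 w1=1 w0=1 w2=0 w3=1 w5=1

1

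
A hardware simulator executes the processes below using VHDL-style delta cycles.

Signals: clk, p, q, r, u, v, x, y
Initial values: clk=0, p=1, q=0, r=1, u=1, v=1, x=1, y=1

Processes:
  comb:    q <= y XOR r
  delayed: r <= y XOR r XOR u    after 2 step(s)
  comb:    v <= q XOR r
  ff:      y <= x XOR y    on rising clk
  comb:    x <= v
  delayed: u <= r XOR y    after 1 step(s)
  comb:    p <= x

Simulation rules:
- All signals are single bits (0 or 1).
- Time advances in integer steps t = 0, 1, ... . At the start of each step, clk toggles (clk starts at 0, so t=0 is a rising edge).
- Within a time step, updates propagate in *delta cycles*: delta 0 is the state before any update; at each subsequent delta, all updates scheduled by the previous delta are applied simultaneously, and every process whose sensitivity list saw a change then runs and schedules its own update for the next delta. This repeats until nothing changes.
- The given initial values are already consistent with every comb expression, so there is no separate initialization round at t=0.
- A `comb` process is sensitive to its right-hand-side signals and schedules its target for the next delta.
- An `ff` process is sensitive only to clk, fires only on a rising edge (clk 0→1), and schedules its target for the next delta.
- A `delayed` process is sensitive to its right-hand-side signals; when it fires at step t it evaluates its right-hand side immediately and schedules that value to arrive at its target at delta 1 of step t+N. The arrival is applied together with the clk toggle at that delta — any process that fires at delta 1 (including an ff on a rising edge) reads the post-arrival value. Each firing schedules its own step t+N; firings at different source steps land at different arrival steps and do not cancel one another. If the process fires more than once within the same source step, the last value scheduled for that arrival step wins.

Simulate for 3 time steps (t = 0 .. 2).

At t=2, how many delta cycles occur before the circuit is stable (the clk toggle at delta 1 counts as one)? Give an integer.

[bits: p,u,q,clk,v,x,r,y]
t=0: Δ0=11001111 Δ1=11011111 Δ2=11011110 Δ3=11111110 Δ4=11110110 Δ5=11110010 Δ6=01110010 | 6Δ
t=1: Δ0=01110010 Δ1=01100010 | 1Δ
t=2: Δ0=01100010 Δ1=01110000 Δ2=01011000 Δ3=01010100 Δ4=11010000 Δ5=01010000 | 5Δ

5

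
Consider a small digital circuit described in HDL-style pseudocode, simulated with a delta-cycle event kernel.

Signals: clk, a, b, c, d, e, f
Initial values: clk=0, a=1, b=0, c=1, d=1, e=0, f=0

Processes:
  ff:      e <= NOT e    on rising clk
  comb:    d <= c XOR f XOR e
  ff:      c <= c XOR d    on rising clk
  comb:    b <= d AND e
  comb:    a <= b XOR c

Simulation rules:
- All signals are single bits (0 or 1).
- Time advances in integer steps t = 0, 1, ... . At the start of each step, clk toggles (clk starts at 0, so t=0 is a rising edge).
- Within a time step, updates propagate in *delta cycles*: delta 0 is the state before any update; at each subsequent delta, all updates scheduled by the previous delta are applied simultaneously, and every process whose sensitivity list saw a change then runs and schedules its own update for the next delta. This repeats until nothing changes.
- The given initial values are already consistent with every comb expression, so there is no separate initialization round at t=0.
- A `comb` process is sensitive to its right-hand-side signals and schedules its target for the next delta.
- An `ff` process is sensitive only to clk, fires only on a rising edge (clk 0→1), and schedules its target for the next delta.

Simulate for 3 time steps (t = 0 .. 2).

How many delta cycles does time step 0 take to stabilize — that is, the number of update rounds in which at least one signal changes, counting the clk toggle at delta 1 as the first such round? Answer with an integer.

[bits: a,d,b,c,e,clk,f]
t=0: Δ0=1101000 Δ1=1101010 Δ2=1100110 Δ3=0110110 Δ4=1110110 | 4Δ
t=1: Δ0=1110110 Δ1=1110100 | 1Δ
t=2: Δ0=1110100 Δ1=1110110 Δ2=1111010 Δ3=0101010 Δ4=1101010 | 4Δ

4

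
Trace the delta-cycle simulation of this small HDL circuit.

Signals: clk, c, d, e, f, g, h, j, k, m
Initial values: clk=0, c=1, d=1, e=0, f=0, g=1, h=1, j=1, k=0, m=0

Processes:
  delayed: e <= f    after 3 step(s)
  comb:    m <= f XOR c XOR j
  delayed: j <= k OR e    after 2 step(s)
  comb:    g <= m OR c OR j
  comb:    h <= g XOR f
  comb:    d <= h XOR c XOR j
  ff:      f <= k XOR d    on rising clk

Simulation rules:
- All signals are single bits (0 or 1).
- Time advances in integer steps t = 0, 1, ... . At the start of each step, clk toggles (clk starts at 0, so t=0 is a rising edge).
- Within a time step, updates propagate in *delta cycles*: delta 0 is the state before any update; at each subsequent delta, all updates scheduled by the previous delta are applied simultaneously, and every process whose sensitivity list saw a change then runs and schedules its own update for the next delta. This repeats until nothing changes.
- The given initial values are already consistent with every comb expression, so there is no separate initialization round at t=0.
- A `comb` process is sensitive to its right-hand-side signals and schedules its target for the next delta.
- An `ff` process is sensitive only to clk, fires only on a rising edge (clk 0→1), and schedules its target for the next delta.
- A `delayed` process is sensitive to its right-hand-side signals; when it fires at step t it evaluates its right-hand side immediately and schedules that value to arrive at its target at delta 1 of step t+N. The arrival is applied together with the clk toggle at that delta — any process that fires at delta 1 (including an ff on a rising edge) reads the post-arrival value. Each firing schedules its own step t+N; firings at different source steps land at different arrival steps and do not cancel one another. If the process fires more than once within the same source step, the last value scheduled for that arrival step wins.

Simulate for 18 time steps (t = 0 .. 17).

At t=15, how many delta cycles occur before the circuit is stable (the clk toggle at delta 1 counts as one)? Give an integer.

2

t=0 Δ0: h=1 c=1 g=1 clk=0 j=1 k=0 d=1 m=0 f=0 e=0
  Δ1: clk:0→1
  Δ2: f:0→1
  Δ3: h:1→0, m:0→1
  Δ4: d:1→0
  (4Δ to stable)
t=1 Δ0: h=0 c=1 g=1 clk=1 j=1 k=0 d=0 m=1 f=1 e=0
  Δ1: clk:1→0
  (1Δ to stable)
t=2 Δ0: h=0 c=1 g=1 clk=0 j=1 k=0 d=0 m=1 f=1 e=0
  Δ1: clk:0→1
  Δ2: f:1→0
  Δ3: h:0→1, m:1→0
  Δ4: d:0→1
  (4Δ to stable)
t=3 Δ0: h=1 c=1 g=1 clk=1 j=1 k=0 d=1 m=0 f=0 e=0
  Δ1: clk:1→0, e:0→1
  (1Δ to stable)
t=4 Δ0: h=1 c=1 g=1 clk=0 j=1 k=0 d=1 m=0 f=0 e=1
  Δ1: clk:0→1
  Δ2: f:0→1
  Δ3: h:1→0, m:0→1
  Δ4: d:1→0
  (4Δ to stable)
t=5 Δ0: h=0 c=1 g=1 clk=1 j=1 k=0 d=0 m=1 f=1 e=1
  Δ1: clk:1→0, e:1→0
  (1Δ to stable)
t=6 Δ0: h=0 c=1 g=1 clk=0 j=1 k=0 d=0 m=1 f=1 e=0
  Δ1: clk:0→1
  Δ2: f:1→0
  Δ3: h:0→1, m:1→0
  Δ4: d:0→1
  (4Δ to stable)
t=7 Δ0: h=1 c=1 g=1 clk=1 j=1 k=0 d=1 m=0 f=0 e=0
  Δ1: clk:1→0, j:1→0, e:0→1
  Δ2: d:1→0, m:0→1
  (2Δ to stable)
t=8 Δ0: h=1 c=1 g=1 clk=0 j=0 k=0 d=0 m=1 f=0 e=1
  Δ1: clk:0→1
  (1Δ to stable)
t=9 Δ0: h=1 c=1 g=1 clk=1 j=0 k=0 d=0 m=1 f=0 e=1
  Δ1: clk:1→0, j:0→1, e:1→0
  Δ2: d:0→1, m:1→0
  (2Δ to stable)
t=10 Δ0: h=1 c=1 g=1 clk=0 j=1 k=0 d=1 m=0 f=0 e=0
  Δ1: clk:0→1
  Δ2: f:0→1
  Δ3: h:1→0, m:0→1
  Δ4: d:1→0
  (4Δ to stable)
t=11 Δ0: h=0 c=1 g=1 clk=1 j=1 k=0 d=0 m=1 f=1 e=0
  Δ1: clk:1→0, j:1→0
  Δ2: d:0→1, m:1→0
  (2Δ to stable)
t=12 Δ0: h=0 c=1 g=1 clk=0 j=0 k=0 d=1 m=0 f=1 e=0
  Δ1: clk:0→1
  (1Δ to stable)
t=13 Δ0: h=0 c=1 g=1 clk=1 j=0 k=0 d=1 m=0 f=1 e=0
  Δ1: clk:1→0, e:0→1
  (1Δ to stable)
t=14 Δ0: h=0 c=1 g=1 clk=0 j=0 k=0 d=1 m=0 f=1 e=1
  Δ1: clk:0→1
  (1Δ to stable)
t=15 Δ0: h=0 c=1 g=1 clk=1 j=0 k=0 d=1 m=0 f=1 e=1
  Δ1: clk:1→0, j:0→1
  Δ2: d:1→0, m:0→1
  (2Δ to stable)
t=16 Δ0: h=0 c=1 g=1 clk=0 j=1 k=0 d=0 m=1 f=1 e=1
  Δ1: clk:0→1
  Δ2: f:1→0
  Δ3: h:0→1, m:1→0
  Δ4: d:0→1
  (4Δ to stable)
t=17 Δ0: h=1 c=1 g=1 clk=1 j=1 k=0 d=1 m=0 f=0 e=1
  Δ1: clk:1→0
  (1Δ to stable)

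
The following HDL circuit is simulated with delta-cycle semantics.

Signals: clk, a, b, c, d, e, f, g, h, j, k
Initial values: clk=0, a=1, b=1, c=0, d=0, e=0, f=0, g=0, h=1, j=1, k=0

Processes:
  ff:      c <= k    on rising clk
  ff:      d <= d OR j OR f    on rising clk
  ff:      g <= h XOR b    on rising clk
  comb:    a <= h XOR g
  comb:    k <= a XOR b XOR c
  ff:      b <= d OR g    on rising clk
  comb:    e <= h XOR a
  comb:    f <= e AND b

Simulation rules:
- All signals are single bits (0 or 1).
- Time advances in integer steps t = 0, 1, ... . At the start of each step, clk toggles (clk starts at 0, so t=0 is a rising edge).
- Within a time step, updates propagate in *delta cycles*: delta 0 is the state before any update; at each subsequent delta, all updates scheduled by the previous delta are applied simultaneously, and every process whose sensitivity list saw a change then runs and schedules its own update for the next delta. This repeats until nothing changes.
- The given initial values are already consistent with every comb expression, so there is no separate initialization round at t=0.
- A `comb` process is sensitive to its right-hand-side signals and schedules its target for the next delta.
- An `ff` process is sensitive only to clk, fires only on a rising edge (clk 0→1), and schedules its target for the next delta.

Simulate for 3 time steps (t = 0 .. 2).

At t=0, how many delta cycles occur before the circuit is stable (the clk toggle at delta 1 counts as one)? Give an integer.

3

[bits: j,f,clk,g,k,h,b,e,a,d,c]
t=0: Δ0=10000110100 Δ1=10100110100 Δ2=10100100110 Δ3=10101100110 | 3Δ
t=1: Δ0=10101100110 Δ1=10001100110 | 1Δ
t=2: Δ0=10001100110 Δ1=10101100110 Δ2=10111110111 Δ3=10111110011 Δ4=10110111011 Δ5=11110111011 | 5Δ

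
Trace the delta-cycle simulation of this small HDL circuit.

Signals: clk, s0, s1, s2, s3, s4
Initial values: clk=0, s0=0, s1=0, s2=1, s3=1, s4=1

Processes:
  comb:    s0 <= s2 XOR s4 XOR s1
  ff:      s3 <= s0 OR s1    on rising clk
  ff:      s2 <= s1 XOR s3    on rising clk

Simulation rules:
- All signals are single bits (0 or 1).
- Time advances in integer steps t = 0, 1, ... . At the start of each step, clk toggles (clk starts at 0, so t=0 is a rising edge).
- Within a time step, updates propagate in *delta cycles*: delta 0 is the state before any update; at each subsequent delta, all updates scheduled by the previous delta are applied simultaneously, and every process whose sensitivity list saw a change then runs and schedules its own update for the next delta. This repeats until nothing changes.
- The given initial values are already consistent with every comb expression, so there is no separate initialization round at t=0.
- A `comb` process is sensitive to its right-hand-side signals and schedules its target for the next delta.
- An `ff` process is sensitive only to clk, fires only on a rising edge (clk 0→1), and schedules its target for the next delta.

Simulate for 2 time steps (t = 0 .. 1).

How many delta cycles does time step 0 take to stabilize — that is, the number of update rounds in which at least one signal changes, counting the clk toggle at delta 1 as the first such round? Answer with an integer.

[bits: s3,s1,s4,s2,clk,s0]
t=0: Δ0=101100 Δ1=101110 Δ2=001110 | 2Δ
t=1: Δ0=001110 Δ1=001100 | 1Δ

2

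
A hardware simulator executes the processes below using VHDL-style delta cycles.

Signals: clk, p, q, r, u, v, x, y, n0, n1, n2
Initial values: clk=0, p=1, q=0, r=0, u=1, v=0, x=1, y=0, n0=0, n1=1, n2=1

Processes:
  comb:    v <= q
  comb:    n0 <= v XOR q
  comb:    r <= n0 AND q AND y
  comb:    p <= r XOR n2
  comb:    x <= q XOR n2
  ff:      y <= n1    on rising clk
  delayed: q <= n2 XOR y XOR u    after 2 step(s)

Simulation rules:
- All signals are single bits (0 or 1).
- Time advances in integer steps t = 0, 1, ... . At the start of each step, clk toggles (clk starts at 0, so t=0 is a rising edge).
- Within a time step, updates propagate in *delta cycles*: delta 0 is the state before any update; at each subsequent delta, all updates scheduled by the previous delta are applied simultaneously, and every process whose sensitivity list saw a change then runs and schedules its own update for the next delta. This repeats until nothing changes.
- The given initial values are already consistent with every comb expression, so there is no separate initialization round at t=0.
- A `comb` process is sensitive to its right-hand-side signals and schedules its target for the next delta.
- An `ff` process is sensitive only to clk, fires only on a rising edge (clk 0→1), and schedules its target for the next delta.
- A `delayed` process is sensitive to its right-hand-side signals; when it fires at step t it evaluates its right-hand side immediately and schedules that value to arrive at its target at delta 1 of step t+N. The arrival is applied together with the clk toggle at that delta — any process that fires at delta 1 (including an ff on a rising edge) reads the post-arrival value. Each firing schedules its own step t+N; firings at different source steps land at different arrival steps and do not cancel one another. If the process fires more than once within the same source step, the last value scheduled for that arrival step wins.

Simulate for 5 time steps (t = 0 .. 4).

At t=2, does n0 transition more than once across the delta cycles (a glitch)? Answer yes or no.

yes

t0.Δ0 p=1 n2=1 n0=0 y=0 q=0 v=0 r=0 u=1 x=1 n1=1 clk=0
t0.Δ1 p=1 n2=1 n0=0 y=0 q=0 v=0 r=0 u=1 x=1 n1=1 clk=1
t0.Δ2 p=1 n2=1 n0=0 y=1 q=0 v=0 r=0 u=1 x=1 n1=1 clk=1
t1.Δ0 p=1 n2=1 n0=0 y=1 q=0 v=0 r=0 u=1 x=1 n1=1 clk=1
t1.Δ1 p=1 n2=1 n0=0 y=1 q=0 v=0 r=0 u=1 x=1 n1=1 clk=0
t2.Δ0 p=1 n2=1 n0=0 y=1 q=0 v=0 r=0 u=1 x=1 n1=1 clk=0
t2.Δ1 p=1 n2=1 n0=0 y=1 q=1 v=0 r=0 u=1 x=1 n1=1 clk=1
t2.Δ2 p=1 n2=1 n0=1 y=1 q=1 v=1 r=0 u=1 x=0 n1=1 clk=1
t2.Δ3 p=1 n2=1 n0=0 y=1 q=1 v=1 r=1 u=1 x=0 n1=1 clk=1
t2.Δ4 p=0 n2=1 n0=0 y=1 q=1 v=1 r=0 u=1 x=0 n1=1 clk=1
t2.Δ5 p=1 n2=1 n0=0 y=1 q=1 v=1 r=0 u=1 x=0 n1=1 clk=1
t3.Δ0 p=1 n2=1 n0=0 y=1 q=1 v=1 r=0 u=1 x=0 n1=1 clk=1
t3.Δ1 p=1 n2=1 n0=0 y=1 q=1 v=1 r=0 u=1 x=0 n1=1 clk=0
t4.Δ0 p=1 n2=1 n0=0 y=1 q=1 v=1 r=0 u=1 x=0 n1=1 clk=0
t4.Δ1 p=1 n2=1 n0=0 y=1 q=1 v=1 r=0 u=1 x=0 n1=1 clk=1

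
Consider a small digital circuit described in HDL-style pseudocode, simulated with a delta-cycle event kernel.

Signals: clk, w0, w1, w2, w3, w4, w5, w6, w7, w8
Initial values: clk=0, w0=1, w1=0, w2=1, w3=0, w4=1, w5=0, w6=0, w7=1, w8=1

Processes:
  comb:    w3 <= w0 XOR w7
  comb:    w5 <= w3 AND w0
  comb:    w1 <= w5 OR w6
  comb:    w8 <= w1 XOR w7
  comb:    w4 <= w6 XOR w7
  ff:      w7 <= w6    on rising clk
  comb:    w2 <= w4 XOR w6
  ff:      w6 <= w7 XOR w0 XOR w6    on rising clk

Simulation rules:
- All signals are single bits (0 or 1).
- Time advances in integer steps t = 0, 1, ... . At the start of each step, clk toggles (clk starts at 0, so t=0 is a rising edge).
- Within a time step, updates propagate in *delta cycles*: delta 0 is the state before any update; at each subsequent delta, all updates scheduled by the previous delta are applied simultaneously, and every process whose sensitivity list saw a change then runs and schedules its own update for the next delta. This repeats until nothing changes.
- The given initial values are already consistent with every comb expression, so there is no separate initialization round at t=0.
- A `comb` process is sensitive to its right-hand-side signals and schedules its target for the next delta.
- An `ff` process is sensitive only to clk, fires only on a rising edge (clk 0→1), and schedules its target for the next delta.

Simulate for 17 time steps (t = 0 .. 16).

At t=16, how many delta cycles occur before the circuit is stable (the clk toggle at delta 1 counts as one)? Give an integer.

6

t0.Δ0 w1=0 w0=1 w6=0 w7=1 clk=0 w8=1 w4=1 w2=1 w5=0 w3=0
t0.Δ1 w1=0 w0=1 w6=0 w7=1 clk=1 w8=1 w4=1 w2=1 w5=0 w3=0
t0.Δ2 w1=0 w0=1 w6=0 w7=0 clk=1 w8=1 w4=1 w2=1 w5=0 w3=0
t0.Δ3 w1=0 w0=1 w6=0 w7=0 clk=1 w8=0 w4=0 w2=1 w5=0 w3=1
t0.Δ4 w1=0 w0=1 w6=0 w7=0 clk=1 w8=0 w4=0 w2=0 w5=1 w3=1
t0.Δ5 w1=1 w0=1 w6=0 w7=0 clk=1 w8=0 w4=0 w2=0 w5=1 w3=1
t0.Δ6 w1=1 w0=1 w6=0 w7=0 clk=1 w8=1 w4=0 w2=0 w5=1 w3=1
t1.Δ0 w1=1 w0=1 w6=0 w7=0 clk=1 w8=1 w4=0 w2=0 w5=1 w3=1
t1.Δ1 w1=1 w0=1 w6=0 w7=0 clk=0 w8=1 w4=0 w2=0 w5=1 w3=1
t2.Δ0 w1=1 w0=1 w6=0 w7=0 clk=0 w8=1 w4=0 w2=0 w5=1 w3=1
t2.Δ1 w1=1 w0=1 w6=0 w7=0 clk=1 w8=1 w4=0 w2=0 w5=1 w3=1
t2.Δ2 w1=1 w0=1 w6=1 w7=0 clk=1 w8=1 w4=0 w2=0 w5=1 w3=1
t2.Δ3 w1=1 w0=1 w6=1 w7=0 clk=1 w8=1 w4=1 w2=1 w5=1 w3=1
t2.Δ4 w1=1 w0=1 w6=1 w7=0 clk=1 w8=1 w4=1 w2=0 w5=1 w3=1
t3.Δ0 w1=1 w0=1 w6=1 w7=0 clk=1 w8=1 w4=1 w2=0 w5=1 w3=1
t3.Δ1 w1=1 w0=1 w6=1 w7=0 clk=0 w8=1 w4=1 w2=0 w5=1 w3=1
t4.Δ0 w1=1 w0=1 w6=1 w7=0 clk=0 w8=1 w4=1 w2=0 w5=1 w3=1
t4.Δ1 w1=1 w0=1 w6=1 w7=0 clk=1 w8=1 w4=1 w2=0 w5=1 w3=1
t4.Δ2 w1=1 w0=1 w6=0 w7=1 clk=1 w8=1 w4=1 w2=0 w5=1 w3=1
t4.Δ3 w1=1 w0=1 w6=0 w7=1 clk=1 w8=0 w4=1 w2=1 w5=1 w3=0
t4.Δ4 w1=1 w0=1 w6=0 w7=1 clk=1 w8=0 w4=1 w2=1 w5=0 w3=0
t4.Δ5 w1=0 w0=1 w6=0 w7=1 clk=1 w8=0 w4=1 w2=1 w5=0 w3=0
t4.Δ6 w1=0 w0=1 w6=0 w7=1 clk=1 w8=1 w4=1 w2=1 w5=0 w3=0
t5.Δ0 w1=0 w0=1 w6=0 w7=1 clk=1 w8=1 w4=1 w2=1 w5=0 w3=0
t5.Δ1 w1=0 w0=1 w6=0 w7=1 clk=0 w8=1 w4=1 w2=1 w5=0 w3=0
t6.Δ0 w1=0 w0=1 w6=0 w7=1 clk=0 w8=1 w4=1 w2=1 w5=0 w3=0
t6.Δ1 w1=0 w0=1 w6=0 w7=1 clk=1 w8=1 w4=1 w2=1 w5=0 w3=0
t6.Δ2 w1=0 w0=1 w6=0 w7=0 clk=1 w8=1 w4=1 w2=1 w5=0 w3=0
t6.Δ3 w1=0 w0=1 w6=0 w7=0 clk=1 w8=0 w4=0 w2=1 w5=0 w3=1
t6.Δ4 w1=0 w0=1 w6=0 w7=0 clk=1 w8=0 w4=0 w2=0 w5=1 w3=1
t6.Δ5 w1=1 w0=1 w6=0 w7=0 clk=1 w8=0 w4=0 w2=0 w5=1 w3=1
t6.Δ6 w1=1 w0=1 w6=0 w7=0 clk=1 w8=1 w4=0 w2=0 w5=1 w3=1
t7.Δ0 w1=1 w0=1 w6=0 w7=0 clk=1 w8=1 w4=0 w2=0 w5=1 w3=1
t7.Δ1 w1=1 w0=1 w6=0 w7=0 clk=0 w8=1 w4=0 w2=0 w5=1 w3=1
t8.Δ0 w1=1 w0=1 w6=0 w7=0 clk=0 w8=1 w4=0 w2=0 w5=1 w3=1
t8.Δ1 w1=1 w0=1 w6=0 w7=0 clk=1 w8=1 w4=0 w2=0 w5=1 w3=1
t8.Δ2 w1=1 w0=1 w6=1 w7=0 clk=1 w8=1 w4=0 w2=0 w5=1 w3=1
t8.Δ3 w1=1 w0=1 w6=1 w7=0 clk=1 w8=1 w4=1 w2=1 w5=1 w3=1
t8.Δ4 w1=1 w0=1 w6=1 w7=0 clk=1 w8=1 w4=1 w2=0 w5=1 w3=1
t9.Δ0 w1=1 w0=1 w6=1 w7=0 clk=1 w8=1 w4=1 w2=0 w5=1 w3=1
t9.Δ1 w1=1 w0=1 w6=1 w7=0 clk=0 w8=1 w4=1 w2=0 w5=1 w3=1
t10.Δ0 w1=1 w0=1 w6=1 w7=0 clk=0 w8=1 w4=1 w2=0 w5=1 w3=1
t10.Δ1 w1=1 w0=1 w6=1 w7=0 clk=1 w8=1 w4=1 w2=0 w5=1 w3=1
t10.Δ2 w1=1 w0=1 w6=0 w7=1 clk=1 w8=1 w4=1 w2=0 w5=1 w3=1
t10.Δ3 w1=1 w0=1 w6=0 w7=1 clk=1 w8=0 w4=1 w2=1 w5=1 w3=0
t10.Δ4 w1=1 w0=1 w6=0 w7=1 clk=1 w8=0 w4=1 w2=1 w5=0 w3=0
t10.Δ5 w1=0 w0=1 w6=0 w7=1 clk=1 w8=0 w4=1 w2=1 w5=0 w3=0
t10.Δ6 w1=0 w0=1 w6=0 w7=1 clk=1 w8=1 w4=1 w2=1 w5=0 w3=0
t11.Δ0 w1=0 w0=1 w6=0 w7=1 clk=1 w8=1 w4=1 w2=1 w5=0 w3=0
t11.Δ1 w1=0 w0=1 w6=0 w7=1 clk=0 w8=1 w4=1 w2=1 w5=0 w3=0
t12.Δ0 w1=0 w0=1 w6=0 w7=1 clk=0 w8=1 w4=1 w2=1 w5=0 w3=0
t12.Δ1 w1=0 w0=1 w6=0 w7=1 clk=1 w8=1 w4=1 w2=1 w5=0 w3=0
t12.Δ2 w1=0 w0=1 w6=0 w7=0 clk=1 w8=1 w4=1 w2=1 w5=0 w3=0
t12.Δ3 w1=0 w0=1 w6=0 w7=0 clk=1 w8=0 w4=0 w2=1 w5=0 w3=1
t12.Δ4 w1=0 w0=1 w6=0 w7=0 clk=1 w8=0 w4=0 w2=0 w5=1 w3=1
t12.Δ5 w1=1 w0=1 w6=0 w7=0 clk=1 w8=0 w4=0 w2=0 w5=1 w3=1
t12.Δ6 w1=1 w0=1 w6=0 w7=0 clk=1 w8=1 w4=0 w2=0 w5=1 w3=1
t13.Δ0 w1=1 w0=1 w6=0 w7=0 clk=1 w8=1 w4=0 w2=0 w5=1 w3=1
t13.Δ1 w1=1 w0=1 w6=0 w7=0 clk=0 w8=1 w4=0 w2=0 w5=1 w3=1
t14.Δ0 w1=1 w0=1 w6=0 w7=0 clk=0 w8=1 w4=0 w2=0 w5=1 w3=1
t14.Δ1 w1=1 w0=1 w6=0 w7=0 clk=1 w8=1 w4=0 w2=0 w5=1 w3=1
t14.Δ2 w1=1 w0=1 w6=1 w7=0 clk=1 w8=1 w4=0 w2=0 w5=1 w3=1
t14.Δ3 w1=1 w0=1 w6=1 w7=0 clk=1 w8=1 w4=1 w2=1 w5=1 w3=1
t14.Δ4 w1=1 w0=1 w6=1 w7=0 clk=1 w8=1 w4=1 w2=0 w5=1 w3=1
t15.Δ0 w1=1 w0=1 w6=1 w7=0 clk=1 w8=1 w4=1 w2=0 w5=1 w3=1
t15.Δ1 w1=1 w0=1 w6=1 w7=0 clk=0 w8=1 w4=1 w2=0 w5=1 w3=1
t16.Δ0 w1=1 w0=1 w6=1 w7=0 clk=0 w8=1 w4=1 w2=0 w5=1 w3=1
t16.Δ1 w1=1 w0=1 w6=1 w7=0 clk=1 w8=1 w4=1 w2=0 w5=1 w3=1
t16.Δ2 w1=1 w0=1 w6=0 w7=1 clk=1 w8=1 w4=1 w2=0 w5=1 w3=1
t16.Δ3 w1=1 w0=1 w6=0 w7=1 clk=1 w8=0 w4=1 w2=1 w5=1 w3=0
t16.Δ4 w1=1 w0=1 w6=0 w7=1 clk=1 w8=0 w4=1 w2=1 w5=0 w3=0
t16.Δ5 w1=0 w0=1 w6=0 w7=1 clk=1 w8=0 w4=1 w2=1 w5=0 w3=0
t16.Δ6 w1=0 w0=1 w6=0 w7=1 clk=1 w8=1 w4=1 w2=1 w5=0 w3=0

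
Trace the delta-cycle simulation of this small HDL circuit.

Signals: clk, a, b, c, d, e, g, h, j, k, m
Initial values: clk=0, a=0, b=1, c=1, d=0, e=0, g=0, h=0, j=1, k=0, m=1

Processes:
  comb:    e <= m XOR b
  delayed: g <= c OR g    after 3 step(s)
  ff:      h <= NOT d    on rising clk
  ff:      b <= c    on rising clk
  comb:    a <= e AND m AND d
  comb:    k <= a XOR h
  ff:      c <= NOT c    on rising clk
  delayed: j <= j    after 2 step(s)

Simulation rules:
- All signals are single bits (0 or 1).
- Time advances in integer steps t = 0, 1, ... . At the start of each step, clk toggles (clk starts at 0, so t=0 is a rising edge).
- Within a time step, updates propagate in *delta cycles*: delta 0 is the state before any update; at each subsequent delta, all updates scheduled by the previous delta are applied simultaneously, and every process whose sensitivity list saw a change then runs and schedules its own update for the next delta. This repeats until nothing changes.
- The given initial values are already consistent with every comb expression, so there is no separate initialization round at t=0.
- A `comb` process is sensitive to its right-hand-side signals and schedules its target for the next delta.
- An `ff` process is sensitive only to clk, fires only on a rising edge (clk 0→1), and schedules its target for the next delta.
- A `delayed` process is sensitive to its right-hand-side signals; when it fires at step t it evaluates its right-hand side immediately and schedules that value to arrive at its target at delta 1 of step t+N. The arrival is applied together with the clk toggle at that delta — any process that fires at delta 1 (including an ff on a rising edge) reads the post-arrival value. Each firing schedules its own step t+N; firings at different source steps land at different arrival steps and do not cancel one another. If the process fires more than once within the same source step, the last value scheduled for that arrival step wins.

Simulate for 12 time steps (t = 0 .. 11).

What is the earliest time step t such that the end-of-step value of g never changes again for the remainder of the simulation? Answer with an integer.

8

[bits: clk,k,j,b,m,a,e,c,h,d,g]
t=0: Δ0=00111001000 Δ1=10111001000 Δ2=10111000100 Δ3=11111000100 | 3Δ
t=1: Δ0=11111000100 Δ1=01111000100 | 1Δ
t=2: Δ0=01111000100 Δ1=11111000100 Δ2=11101001100 Δ3=11101011100 | 3Δ
t=3: Δ0=11101011100 Δ1=01101011100 | 1Δ
t=4: Δ0=01101011100 Δ1=11101011100 Δ2=11111010100 Δ3=11111000100 | 3Δ
t=5: Δ0=11111000100 Δ1=01111000101 | 1Δ
t=6: Δ0=01111000101 Δ1=11111000101 Δ2=11101001101 Δ3=11101011101 | 3Δ
t=7: Δ0=11101011101 Δ1=01101011100 | 1Δ
t=8: Δ0=01101011100 Δ1=11101011101 Δ2=11111010101 Δ3=11111000101 | 3Δ
t=9: Δ0=11111000101 Δ1=01111000101 | 1Δ
t=10: Δ0=01111000101 Δ1=11111000101 Δ2=11101001101 Δ3=11101011101 | 3Δ
t=11: Δ0=11101011101 Δ1=01101011101 | 1Δ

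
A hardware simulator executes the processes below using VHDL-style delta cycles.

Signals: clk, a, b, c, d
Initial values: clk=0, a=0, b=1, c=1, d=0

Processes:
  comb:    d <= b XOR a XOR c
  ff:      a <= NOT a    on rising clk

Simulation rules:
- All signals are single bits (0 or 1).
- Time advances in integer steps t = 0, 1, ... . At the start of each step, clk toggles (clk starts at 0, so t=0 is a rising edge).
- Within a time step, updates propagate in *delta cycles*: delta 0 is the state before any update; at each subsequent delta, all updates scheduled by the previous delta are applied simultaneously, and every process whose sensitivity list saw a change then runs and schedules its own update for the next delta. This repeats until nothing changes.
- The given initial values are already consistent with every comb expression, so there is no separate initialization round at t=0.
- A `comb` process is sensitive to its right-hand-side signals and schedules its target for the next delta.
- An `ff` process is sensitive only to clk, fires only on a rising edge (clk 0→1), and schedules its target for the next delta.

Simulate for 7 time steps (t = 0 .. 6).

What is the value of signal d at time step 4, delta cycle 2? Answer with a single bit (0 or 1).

0

t=0 Δ0: d=0 c=1 b=1 a=0 clk=0
  Δ1: clk:0→1
  Δ2: a:0→1
  Δ3: d:0→1
  (3Δ to stable)
t=1 Δ0: d=1 c=1 b=1 a=1 clk=1
  Δ1: clk:1→0
  (1Δ to stable)
t=2 Δ0: d=1 c=1 b=1 a=1 clk=0
  Δ1: clk:0→1
  Δ2: a:1→0
  Δ3: d:1→0
  (3Δ to stable)
t=3 Δ0: d=0 c=1 b=1 a=0 clk=1
  Δ1: clk:1→0
  (1Δ to stable)
t=4 Δ0: d=0 c=1 b=1 a=0 clk=0
  Δ1: clk:0→1
  Δ2: a:0→1
  Δ3: d:0→1
  (3Δ to stable)
t=5 Δ0: d=1 c=1 b=1 a=1 clk=1
  Δ1: clk:1→0
  (1Δ to stable)
t=6 Δ0: d=1 c=1 b=1 a=1 clk=0
  Δ1: clk:0→1
  Δ2: a:1→0
  Δ3: d:1→0
  (3Δ to stable)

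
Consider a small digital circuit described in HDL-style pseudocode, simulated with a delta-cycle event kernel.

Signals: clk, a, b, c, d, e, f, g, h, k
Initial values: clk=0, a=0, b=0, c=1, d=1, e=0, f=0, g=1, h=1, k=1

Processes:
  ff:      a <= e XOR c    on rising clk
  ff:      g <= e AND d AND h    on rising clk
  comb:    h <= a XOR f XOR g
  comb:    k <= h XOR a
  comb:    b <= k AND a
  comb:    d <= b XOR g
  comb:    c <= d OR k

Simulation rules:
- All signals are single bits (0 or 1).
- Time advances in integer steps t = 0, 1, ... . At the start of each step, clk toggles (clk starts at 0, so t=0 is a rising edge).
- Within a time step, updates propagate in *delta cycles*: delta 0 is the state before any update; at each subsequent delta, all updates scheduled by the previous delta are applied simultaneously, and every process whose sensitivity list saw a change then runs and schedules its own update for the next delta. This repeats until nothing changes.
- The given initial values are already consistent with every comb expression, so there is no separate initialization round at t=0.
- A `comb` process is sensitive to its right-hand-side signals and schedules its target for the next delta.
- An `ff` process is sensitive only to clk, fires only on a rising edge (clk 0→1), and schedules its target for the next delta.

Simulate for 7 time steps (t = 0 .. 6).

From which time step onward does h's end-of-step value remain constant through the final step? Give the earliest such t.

2

t=0 Δ0: k=1 c=1 h=1 clk=0 e=0 g=1 b=0 f=0 a=0 d=1
  Δ1: clk:0→1
  Δ2: g:1→0, a:0→1
  Δ3: k:1→0, b:0→1, d:1→0
  Δ4: c:1→0, b:1→0, d:0→1
  Δ5: c:0→1, d:1→0
  Δ6: c:1→0
  (6Δ to stable)
t=1 Δ0: k=0 c=0 h=1 clk=1 e=0 g=0 b=0 f=0 a=1 d=0
  Δ1: clk:1→0
  (1Δ to stable)
t=2 Δ0: k=0 c=0 h=1 clk=0 e=0 g=0 b=0 f=0 a=1 d=0
  Δ1: clk:0→1
  Δ2: a:1→0
  Δ3: k:0→1, h:1→0
  Δ4: k:1→0, c:0→1
  Δ5: c:1→0
  (5Δ to stable)
t=3 Δ0: k=0 c=0 h=0 clk=1 e=0 g=0 b=0 f=0 a=0 d=0
  Δ1: clk:1→0
  (1Δ to stable)
t=4 Δ0: k=0 c=0 h=0 clk=0 e=0 g=0 b=0 f=0 a=0 d=0
  Δ1: clk:0→1
  (1Δ to stable)
t=5 Δ0: k=0 c=0 h=0 clk=1 e=0 g=0 b=0 f=0 a=0 d=0
  Δ1: clk:1→0
  (1Δ to stable)
t=6 Δ0: k=0 c=0 h=0 clk=0 e=0 g=0 b=0 f=0 a=0 d=0
  Δ1: clk:0→1
  (1Δ to stable)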